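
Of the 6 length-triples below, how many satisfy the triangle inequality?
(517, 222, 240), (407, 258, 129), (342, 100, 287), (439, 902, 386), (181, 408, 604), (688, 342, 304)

(222,240,517): 222+240 ≤ 517 → not valid
(129,258,407): 129+258 ≤ 407 → not valid
(100,287,342): 100+287 > 342 → valid
(386,439,902): 386+439 ≤ 902 → not valid
(181,408,604): 181+408 ≤ 604 → not valid
(304,342,688): 304+342 ≤ 688 → not valid
1 of the 6 triples forms a triangle.

1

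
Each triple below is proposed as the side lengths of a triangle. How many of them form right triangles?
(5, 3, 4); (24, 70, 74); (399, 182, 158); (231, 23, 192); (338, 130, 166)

2

(5,3,4): 3²+4² = 25 = 5² → right
(24,70,74): 24²+70² = 5476 = 74² → right
(399,182,158): 158+182 ≤ 399, not a triangle
(231,23,192): 23+192 ≤ 231, not a triangle
(338,130,166): 130+166 ≤ 338, not a triangle
2 of the 5 are right.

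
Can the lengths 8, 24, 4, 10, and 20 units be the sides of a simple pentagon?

A pentagon exists iff every side is shorter than the sum of the others — equivalently, the longest side is less than the sum of the rest.
Longest side 24 < 42 (sum of the remaining 4), so yes.

Yes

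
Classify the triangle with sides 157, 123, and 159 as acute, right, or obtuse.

acute

Compare the square of the longest side to the sum of squares of the other two: 123² + 157² = 39778 > 25281 = 159².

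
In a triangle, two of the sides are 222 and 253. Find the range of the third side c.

31 < c < 475

By the triangle inequality, c must be less than 222 + 253 = 475 and greater than |222 − 253| = 31.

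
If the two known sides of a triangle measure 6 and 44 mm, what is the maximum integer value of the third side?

The third side must be strictly less than 6 + 44 = 50.
The largest integer below 50 is 49.

49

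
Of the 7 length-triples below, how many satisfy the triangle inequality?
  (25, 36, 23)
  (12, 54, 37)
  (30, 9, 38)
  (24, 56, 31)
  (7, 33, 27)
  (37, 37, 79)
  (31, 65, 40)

4

(23,25,36): 23+25 > 36 → valid
(12,37,54): 12+37 ≤ 54 → not valid
(9,30,38): 9+30 > 38 → valid
(24,31,56): 24+31 ≤ 56 → not valid
(7,27,33): 7+27 > 33 → valid
(37,37,79): 37+37 ≤ 79 → not valid
(31,40,65): 31+40 > 65 → valid
4 of the 7 triples form a triangle.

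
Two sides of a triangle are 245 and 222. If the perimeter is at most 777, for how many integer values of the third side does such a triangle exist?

Triangle inequality: 23 < x < 467. Perimeter ≤ 777 gives x ≤ 777 − 245 − 222 = 310.
So 23 < x ≤ 310; integers 24 through 310: 287 values.

287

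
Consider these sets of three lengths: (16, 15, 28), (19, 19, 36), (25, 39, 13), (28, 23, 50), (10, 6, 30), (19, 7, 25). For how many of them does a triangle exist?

(15,16,28): 15+16 > 28 → valid
(19,19,36): 19+19 > 36 → valid
(13,25,39): 13+25 ≤ 39 → not valid
(23,28,50): 23+28 > 50 → valid
(6,10,30): 6+10 ≤ 30 → not valid
(7,19,25): 7+19 > 25 → valid
4 of the 6 triples form a triangle.

4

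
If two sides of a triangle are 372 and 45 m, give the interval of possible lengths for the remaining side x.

327 < x < 417 (m)

By the triangle inequality, x must be less than 372 + 45 = 417 and greater than |372 − 45| = 327.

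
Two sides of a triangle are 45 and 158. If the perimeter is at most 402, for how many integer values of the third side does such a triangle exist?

Triangle inequality: 113 < x < 203. Perimeter ≤ 402 gives x ≤ 402 − 45 − 158 = 199.
So 113 < x ≤ 199; integers 114 through 199: 86 values.

86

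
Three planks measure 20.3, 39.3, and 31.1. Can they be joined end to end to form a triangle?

Yes

The longest side is 39.3, and the other two sum to 51.4.
Since 51.4 > 39.3, the triangle inequality holds.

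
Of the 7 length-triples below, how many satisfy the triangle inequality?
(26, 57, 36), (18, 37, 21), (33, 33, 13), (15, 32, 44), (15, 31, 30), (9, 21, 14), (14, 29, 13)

6

(26,36,57): 26+36 > 57 → valid
(18,21,37): 18+21 > 37 → valid
(13,33,33): 13+33 > 33 → valid
(15,32,44): 15+32 > 44 → valid
(15,30,31): 15+30 > 31 → valid
(9,14,21): 9+14 > 21 → valid
(13,14,29): 13+14 ≤ 29 → not valid
6 of the 7 triples form a triangle.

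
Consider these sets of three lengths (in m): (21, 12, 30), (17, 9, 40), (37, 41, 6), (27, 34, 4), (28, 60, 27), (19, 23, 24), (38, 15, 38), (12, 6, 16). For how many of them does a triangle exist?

5

(12,21,30): 12+21 > 30 → valid
(9,17,40): 9+17 ≤ 40 → not valid
(6,37,41): 6+37 > 41 → valid
(4,27,34): 4+27 ≤ 34 → not valid
(27,28,60): 27+28 ≤ 60 → not valid
(19,23,24): 19+23 > 24 → valid
(15,38,38): 15+38 > 38 → valid
(6,12,16): 6+12 > 16 → valid
5 of the 8 triples form a triangle.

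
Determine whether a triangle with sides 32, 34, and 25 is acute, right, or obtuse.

acute

Compare the square of the longest side to the sum of squares of the other two: 25² + 32² = 1649 > 1156 = 34².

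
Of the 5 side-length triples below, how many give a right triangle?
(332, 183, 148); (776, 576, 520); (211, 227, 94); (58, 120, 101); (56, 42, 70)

2

(332,183,148): 148+183 ≤ 332, not a triangle
(776,576,520): 520²+576² = 602176 = 776² → right
(211,227,94): 94²+211² = 53357 > 51529 = 227² → acute
(58,120,101): 58²+101² = 13565 < 14400 = 120² → obtuse
(56,42,70): 42²+56² = 4900 = 70² → right
2 of the 5 are right.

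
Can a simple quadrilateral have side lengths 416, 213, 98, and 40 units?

For a quadrilateral, each side must be shorter than the sum of the others.
Here the longest side is 416, but the remaining 3 sides sum to only 351.

No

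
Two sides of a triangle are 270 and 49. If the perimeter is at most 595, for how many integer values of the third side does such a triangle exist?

55

Triangle inequality: 221 < x < 319. Perimeter ≤ 595 gives x ≤ 595 − 270 − 49 = 276.
So 221 < x ≤ 276; integers 222 through 276: 55 values.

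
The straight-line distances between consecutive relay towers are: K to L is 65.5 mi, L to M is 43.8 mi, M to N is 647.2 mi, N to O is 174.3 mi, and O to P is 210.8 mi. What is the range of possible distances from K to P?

The maximum is all hops collinear in one direction: 65.5 + 43.8 + 647.2 + 174.3 + 210.8 = 1141.6.
The longest hop is 647.2; the others sum to 494.4. Folding the others back against it leaves at least 647.2 − 494.4 = 152.8.

152.8 ≤ KP ≤ 1141.6 mi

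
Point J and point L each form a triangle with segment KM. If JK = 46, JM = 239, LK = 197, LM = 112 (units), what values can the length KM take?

From triangle JKM: |46 − 239| < KM < 46 + 239, i.e. 193 < KM < 285.
From triangle LKM: 85 < KM < 309.
Both must hold, so KM lies in the intersection.

193 < KM < 285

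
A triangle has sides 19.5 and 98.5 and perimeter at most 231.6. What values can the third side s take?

Triangle inequality alone gives 79.0 < s < 118.0.
The perimeter condition gives s ≤ 231.6 − 19.5 − 98.5 = 113.6.
Intersecting the two: 79.0 < s ≤ 113.6.

79.0 < s ≤ 113.6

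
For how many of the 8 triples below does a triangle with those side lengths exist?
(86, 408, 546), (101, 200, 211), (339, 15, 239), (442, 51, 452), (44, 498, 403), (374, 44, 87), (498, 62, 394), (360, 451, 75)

(86,408,546): 86+408 ≤ 546 → not valid
(101,200,211): 101+200 > 211 → valid
(15,239,339): 15+239 ≤ 339 → not valid
(51,442,452): 51+442 > 452 → valid
(44,403,498): 44+403 ≤ 498 → not valid
(44,87,374): 44+87 ≤ 374 → not valid
(62,394,498): 62+394 ≤ 498 → not valid
(75,360,451): 75+360 ≤ 451 → not valid
2 of the 8 triples form a triangle.

2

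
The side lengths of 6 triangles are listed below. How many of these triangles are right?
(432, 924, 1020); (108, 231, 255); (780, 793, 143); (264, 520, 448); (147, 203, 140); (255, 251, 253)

(432,924,1020): 432²+924² = 1040400 = 1020² → right
(108,231,255): 108²+231² = 65025 = 255² → right
(780,793,143): 143²+780² = 628849 = 793² → right
(264,520,448): 264²+448² = 270400 = 520² → right
(147,203,140): 140²+147² = 41209 = 203² → right
(255,251,253): 251²+253² = 127010 > 65025 = 255² → acute
5 of the 6 are right.

5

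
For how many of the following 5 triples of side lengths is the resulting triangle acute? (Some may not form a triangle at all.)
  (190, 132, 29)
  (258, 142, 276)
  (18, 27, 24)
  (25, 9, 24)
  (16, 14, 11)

4

(190,132,29): 29+132 ≤ 190, not a triangle
(258,142,276): 142²+258² = 86728 > 76176 = 276² → acute
(18,27,24): 18²+24² = 900 > 729 = 27² → acute
(25,9,24): 9²+24² = 657 > 625 = 25² → acute
(16,14,11): 11²+14² = 317 > 256 = 16² → acute
4 of the 5 are acute.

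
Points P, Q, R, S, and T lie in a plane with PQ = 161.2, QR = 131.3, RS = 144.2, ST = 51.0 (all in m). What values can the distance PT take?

0 ≤ PT ≤ 487.7 m

The maximum is all hops collinear in one direction: 161.2 + 131.3 + 144.2 + 51.0 = 487.7.
The longest hop is 161.2; the others sum to 326.5. Since 161.2 ≤ 326.5, the path can fold back on itself completely, so the minimum distance is 0.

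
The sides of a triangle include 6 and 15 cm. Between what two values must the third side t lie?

9 < t < 21

By the triangle inequality, t must be less than 6 + 15 = 21 and greater than |6 − 15| = 9.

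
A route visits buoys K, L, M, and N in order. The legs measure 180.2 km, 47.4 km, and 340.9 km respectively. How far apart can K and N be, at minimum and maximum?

The maximum is all hops collinear in one direction: 180.2 + 47.4 + 340.9 = 568.5.
The longest hop is 340.9; the others sum to 227.6. Folding the others back against it leaves at least 340.9 − 227.6 = 113.3.

113.3 ≤ KN ≤ 568.5 km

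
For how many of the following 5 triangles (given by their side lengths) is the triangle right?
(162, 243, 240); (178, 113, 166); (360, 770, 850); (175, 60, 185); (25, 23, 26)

2

(162,243,240): 162²+240² = 83844 > 59049 = 243² → acute
(178,113,166): 113²+166² = 40325 > 31684 = 178² → acute
(360,770,850): 360²+770² = 722500 = 850² → right
(175,60,185): 60²+175² = 34225 = 185² → right
(25,23,26): 23²+25² = 1154 > 676 = 26² → acute
2 of the 5 are right.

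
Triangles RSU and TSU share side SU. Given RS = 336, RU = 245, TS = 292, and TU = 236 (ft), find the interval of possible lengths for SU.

91 < SU < 528

From triangle RSU: |336 − 245| < SU < 336 + 245, i.e. 91 < SU < 581.
From triangle TSU: 56 < SU < 528.
Both must hold, so SU lies in the intersection.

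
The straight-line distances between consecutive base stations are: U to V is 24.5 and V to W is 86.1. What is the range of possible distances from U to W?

61.6 ≤ UW ≤ 110.6

By the triangle inequality, |24.5 − 86.1| ≤ UW ≤ 24.5 + 86.1.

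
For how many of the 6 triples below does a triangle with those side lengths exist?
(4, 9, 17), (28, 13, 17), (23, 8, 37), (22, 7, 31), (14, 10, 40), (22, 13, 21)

(4,9,17): 4+9 ≤ 17 → not valid
(13,17,28): 13+17 > 28 → valid
(8,23,37): 8+23 ≤ 37 → not valid
(7,22,31): 7+22 ≤ 31 → not valid
(10,14,40): 10+14 ≤ 40 → not valid
(13,21,22): 13+21 > 22 → valid
2 of the 6 triples form a triangle.

2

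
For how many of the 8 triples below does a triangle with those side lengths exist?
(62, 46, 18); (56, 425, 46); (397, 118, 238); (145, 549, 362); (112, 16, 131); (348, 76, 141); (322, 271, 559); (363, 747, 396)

(18,46,62): 18+46 > 62 → valid
(46,56,425): 46+56 ≤ 425 → not valid
(118,238,397): 118+238 ≤ 397 → not valid
(145,362,549): 145+362 ≤ 549 → not valid
(16,112,131): 16+112 ≤ 131 → not valid
(76,141,348): 76+141 ≤ 348 → not valid
(271,322,559): 271+322 > 559 → valid
(363,396,747): 363+396 > 747 → valid
3 of the 8 triples form a triangle.

3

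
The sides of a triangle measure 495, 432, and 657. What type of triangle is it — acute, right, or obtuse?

Compare the square of the longest side to the sum of squares of the other two: 432² + 495² = 431649 = 657².

right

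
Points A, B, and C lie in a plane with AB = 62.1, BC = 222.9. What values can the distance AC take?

By the triangle inequality, |62.1 − 222.9| ≤ AC ≤ 62.1 + 222.9.

160.8 ≤ AC ≤ 285.0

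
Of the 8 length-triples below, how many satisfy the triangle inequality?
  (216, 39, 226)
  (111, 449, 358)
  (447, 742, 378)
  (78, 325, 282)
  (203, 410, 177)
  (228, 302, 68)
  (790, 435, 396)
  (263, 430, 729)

5

(39,216,226): 39+216 > 226 → valid
(111,358,449): 111+358 > 449 → valid
(378,447,742): 378+447 > 742 → valid
(78,282,325): 78+282 > 325 → valid
(177,203,410): 177+203 ≤ 410 → not valid
(68,228,302): 68+228 ≤ 302 → not valid
(396,435,790): 396+435 > 790 → valid
(263,430,729): 263+430 ≤ 729 → not valid
5 of the 8 triples form a triangle.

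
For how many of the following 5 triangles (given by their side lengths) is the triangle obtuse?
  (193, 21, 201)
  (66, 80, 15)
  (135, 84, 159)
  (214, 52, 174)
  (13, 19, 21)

(193,21,201): 21²+193² = 37690 < 40401 = 201² → obtuse
(66,80,15): 15²+66² = 4581 < 6400 = 80² → obtuse
(135,84,159): 84²+135² = 25281 = 159² → right
(214,52,174): 52²+174² = 32980 < 45796 = 214² → obtuse
(13,19,21): 13²+19² = 530 > 441 = 21² → acute
3 of the 5 are obtuse.

3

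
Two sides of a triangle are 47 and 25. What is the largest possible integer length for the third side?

71

The third side must be strictly less than 47 + 25 = 72.
The largest integer below 72 is 71.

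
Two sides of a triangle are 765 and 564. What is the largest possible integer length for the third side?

The third side must be strictly less than 765 + 564 = 1329.
The largest integer below 1329 is 1328.

1328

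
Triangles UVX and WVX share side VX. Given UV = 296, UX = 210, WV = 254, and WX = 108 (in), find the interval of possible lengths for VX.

From triangle UVX: |296 − 210| < VX < 296 + 210, i.e. 86 < VX < 506.
From triangle WVX: 146 < VX < 362.
Both must hold, so VX lies in the intersection.

146 < VX < 362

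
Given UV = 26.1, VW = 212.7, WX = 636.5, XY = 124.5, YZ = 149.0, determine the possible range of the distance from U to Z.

124.2 ≤ UZ ≤ 1148.8

The maximum is all hops collinear in one direction: 26.1 + 212.7 + 636.5 + 124.5 + 149.0 = 1148.8.
The longest hop is 636.5; the others sum to 512.3. Folding the others back against it leaves at least 636.5 − 512.3 = 124.2.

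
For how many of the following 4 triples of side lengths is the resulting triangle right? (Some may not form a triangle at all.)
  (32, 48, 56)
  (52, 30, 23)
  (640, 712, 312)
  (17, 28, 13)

(32,48,56): 32²+48² = 3328 > 3136 = 56² → acute
(52,30,23): 23²+30² = 1429 < 2704 = 52² → obtuse
(640,712,312): 312²+640² = 506944 = 712² → right
(17,28,13): 13²+17² = 458 < 784 = 28² → obtuse
1 of the 4 is right.

1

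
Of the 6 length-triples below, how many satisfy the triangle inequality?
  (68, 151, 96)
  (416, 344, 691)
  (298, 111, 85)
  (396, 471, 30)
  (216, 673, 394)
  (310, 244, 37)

2

(68,96,151): 68+96 > 151 → valid
(344,416,691): 344+416 > 691 → valid
(85,111,298): 85+111 ≤ 298 → not valid
(30,396,471): 30+396 ≤ 471 → not valid
(216,394,673): 216+394 ≤ 673 → not valid
(37,244,310): 37+244 ≤ 310 → not valid
2 of the 6 triples form a triangle.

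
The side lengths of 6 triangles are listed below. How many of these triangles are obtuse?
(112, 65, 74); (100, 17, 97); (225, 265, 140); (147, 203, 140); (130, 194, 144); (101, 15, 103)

3

(112,65,74): 65²+74² = 9701 < 12544 = 112² → obtuse
(100,17,97): 17²+97² = 9698 < 10000 = 100² → obtuse
(225,265,140): 140²+225² = 70225 = 265² → right
(147,203,140): 140²+147² = 41209 = 203² → right
(130,194,144): 130²+144² = 37636 = 194² → right
(101,15,103): 15²+101² = 10426 < 10609 = 103² → obtuse
3 of the 6 are obtuse.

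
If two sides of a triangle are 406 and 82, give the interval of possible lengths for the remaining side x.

By the triangle inequality, x must be less than 406 + 82 = 488 and greater than |406 − 82| = 324.

324 < x < 488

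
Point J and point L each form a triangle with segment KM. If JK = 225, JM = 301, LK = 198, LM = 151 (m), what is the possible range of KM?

From triangle JKM: |225 − 301| < KM < 225 + 301, i.e. 76 < KM < 526.
From triangle LKM: 47 < KM < 349.
Both must hold, so KM lies in the intersection.

76 < KM < 349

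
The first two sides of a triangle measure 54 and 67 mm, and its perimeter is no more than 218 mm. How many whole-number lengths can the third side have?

84

Triangle inequality: 13 < x < 121. Perimeter ≤ 218 gives x ≤ 218 − 54 − 67 = 97.
So 13 < x ≤ 97; integers 14 through 97: 84 values.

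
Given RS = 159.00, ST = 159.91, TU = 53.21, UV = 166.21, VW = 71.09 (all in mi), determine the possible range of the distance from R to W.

0 ≤ RW ≤ 609.42 mi

The maximum is all hops collinear in one direction: 159.00 + 159.91 + 53.21 + 166.21 + 71.09 = 609.42.
The longest hop is 166.21; the others sum to 443.21. Since 166.21 ≤ 443.21, the path can fold back on itself completely, so the minimum distance is 0.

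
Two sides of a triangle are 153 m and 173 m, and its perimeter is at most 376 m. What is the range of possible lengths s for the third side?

20 < s ≤ 50

Triangle inequality alone gives 20 < s < 326.
The perimeter condition gives s ≤ 376 − 153 − 173 = 50.
Intersecting the two: 20 < s ≤ 50.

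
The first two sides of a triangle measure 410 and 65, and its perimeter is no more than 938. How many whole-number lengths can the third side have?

118

Triangle inequality: 345 < x < 475. Perimeter ≤ 938 gives x ≤ 938 − 410 − 65 = 463.
So 345 < x ≤ 463; integers 346 through 463: 118 values.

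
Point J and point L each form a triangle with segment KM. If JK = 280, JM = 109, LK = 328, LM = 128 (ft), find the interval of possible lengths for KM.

From triangle JKM: |280 − 109| < KM < 280 + 109, i.e. 171 < KM < 389.
From triangle LKM: 200 < KM < 456.
Both must hold, so KM lies in the intersection.

200 < KM < 389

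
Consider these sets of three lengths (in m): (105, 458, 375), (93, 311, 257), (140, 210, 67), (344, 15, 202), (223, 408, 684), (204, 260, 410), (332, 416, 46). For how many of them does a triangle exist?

3

(105,375,458): 105+375 > 458 → valid
(93,257,311): 93+257 > 311 → valid
(67,140,210): 67+140 ≤ 210 → not valid
(15,202,344): 15+202 ≤ 344 → not valid
(223,408,684): 223+408 ≤ 684 → not valid
(204,260,410): 204+260 > 410 → valid
(46,332,416): 46+332 ≤ 416 → not valid
3 of the 7 triples form a triangle.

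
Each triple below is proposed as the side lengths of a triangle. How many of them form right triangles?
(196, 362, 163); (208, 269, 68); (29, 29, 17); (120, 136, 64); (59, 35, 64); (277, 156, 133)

1

(196,362,163): 163+196 ≤ 362, not a triangle
(208,269,68): 68²+208² = 47888 < 72361 = 269² → obtuse
(29,29,17): 17²+29² = 1130 > 841 = 29² → acute
(120,136,64): 64²+120² = 18496 = 136² → right
(59,35,64): 35²+59² = 4706 > 4096 = 64² → acute
(277,156,133): 133²+156² = 42025 < 76729 = 277² → obtuse
1 of the 6 is right.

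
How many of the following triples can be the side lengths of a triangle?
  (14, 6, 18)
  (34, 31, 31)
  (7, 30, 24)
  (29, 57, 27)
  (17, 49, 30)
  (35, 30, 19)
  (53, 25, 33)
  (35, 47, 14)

6

(6,14,18): 6+14 > 18 → valid
(31,31,34): 31+31 > 34 → valid
(7,24,30): 7+24 > 30 → valid
(27,29,57): 27+29 ≤ 57 → not valid
(17,30,49): 17+30 ≤ 49 → not valid
(19,30,35): 19+30 > 35 → valid
(25,33,53): 25+33 > 53 → valid
(14,35,47): 14+35 > 47 → valid
6 of the 8 triples form a triangle.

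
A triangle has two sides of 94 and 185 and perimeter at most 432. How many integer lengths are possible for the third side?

62

Triangle inequality: 91 < x < 279. Perimeter ≤ 432 gives x ≤ 432 − 94 − 185 = 153.
So 91 < x ≤ 153; integers 92 through 153: 62 values.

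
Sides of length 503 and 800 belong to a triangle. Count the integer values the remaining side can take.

The third side lies in the open interval (297, 1303).
Integers from 298 to 1302 inclusive: 1302 − 298 + 1 = 1005.

1005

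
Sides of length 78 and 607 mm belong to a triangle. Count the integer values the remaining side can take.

155

The third side lies in the open interval (529, 685).
Integers from 530 to 684 inclusive: 684 − 530 + 1 = 155.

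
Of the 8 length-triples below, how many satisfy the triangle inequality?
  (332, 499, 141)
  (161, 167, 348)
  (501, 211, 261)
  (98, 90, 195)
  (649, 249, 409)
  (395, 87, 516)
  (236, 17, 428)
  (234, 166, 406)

1

(141,332,499): 141+332 ≤ 499 → not valid
(161,167,348): 161+167 ≤ 348 → not valid
(211,261,501): 211+261 ≤ 501 → not valid
(90,98,195): 90+98 ≤ 195 → not valid
(249,409,649): 249+409 > 649 → valid
(87,395,516): 87+395 ≤ 516 → not valid
(17,236,428): 17+236 ≤ 428 → not valid
(166,234,406): 166+234 ≤ 406 → not valid
1 of the 8 triples forms a triangle.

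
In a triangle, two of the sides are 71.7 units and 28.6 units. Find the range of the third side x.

43.1 < x < 100.3

By the triangle inequality, x must be less than 71.7 + 28.6 = 100.3 and greater than |71.7 − 28.6| = 43.1.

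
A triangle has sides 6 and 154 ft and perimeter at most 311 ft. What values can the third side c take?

148 < c ≤ 151 ft

Triangle inequality alone gives 148 < c < 160.
The perimeter condition gives c ≤ 311 − 6 − 154 = 151.
Intersecting the two: 148 < c ≤ 151.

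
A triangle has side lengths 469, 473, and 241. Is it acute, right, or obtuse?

Compare the square of the longest side to the sum of squares of the other two: 241² + 469² = 278042 > 223729 = 473².

acute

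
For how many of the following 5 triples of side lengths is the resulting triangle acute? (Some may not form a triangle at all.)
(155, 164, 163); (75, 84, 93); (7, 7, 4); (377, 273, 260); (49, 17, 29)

(155,164,163): 155²+163² = 50594 > 26896 = 164² → acute
(75,84,93): 75²+84² = 12681 > 8649 = 93² → acute
(7,7,4): 4²+7² = 65 > 49 = 7² → acute
(377,273,260): 260²+273² = 142129 = 377² → right
(49,17,29): 17+29 ≤ 49, not a triangle
3 of the 5 are acute.

3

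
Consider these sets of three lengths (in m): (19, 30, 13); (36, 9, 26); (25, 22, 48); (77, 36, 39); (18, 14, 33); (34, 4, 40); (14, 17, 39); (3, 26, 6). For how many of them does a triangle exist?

1

(13,19,30): 13+19 > 30 → valid
(9,26,36): 9+26 ≤ 36 → not valid
(22,25,48): 22+25 ≤ 48 → not valid
(36,39,77): 36+39 ≤ 77 → not valid
(14,18,33): 14+18 ≤ 33 → not valid
(4,34,40): 4+34 ≤ 40 → not valid
(14,17,39): 14+17 ≤ 39 → not valid
(3,6,26): 3+6 ≤ 26 → not valid
1 of the 8 triples forms a triangle.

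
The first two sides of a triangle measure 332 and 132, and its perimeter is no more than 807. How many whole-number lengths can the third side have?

Triangle inequality: 200 < x < 464. Perimeter ≤ 807 gives x ≤ 807 − 332 − 132 = 343.
So 200 < x ≤ 343; integers 201 through 343: 143 values.

143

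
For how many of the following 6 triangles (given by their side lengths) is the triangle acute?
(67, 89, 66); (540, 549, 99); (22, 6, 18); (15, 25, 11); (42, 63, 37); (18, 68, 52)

1

(67,89,66): 66²+67² = 8845 > 7921 = 89² → acute
(540,549,99): 99²+540² = 301401 = 549² → right
(22,6,18): 6²+18² = 360 < 484 = 22² → obtuse
(15,25,11): 11²+15² = 346 < 625 = 25² → obtuse
(42,63,37): 37²+42² = 3133 < 3969 = 63² → obtuse
(18,68,52): 18²+52² = 3028 < 4624 = 68² → obtuse
1 of the 6 is acute.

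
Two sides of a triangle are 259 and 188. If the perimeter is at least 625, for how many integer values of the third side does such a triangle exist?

269

Triangle inequality: 71 < x < 447. Perimeter ≥ 625 gives x ≥ 625 − 259 − 188 = 178.
So 178 ≤ x < 447; integers 178 through 446: 269 values.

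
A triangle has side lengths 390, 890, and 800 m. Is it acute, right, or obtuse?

right

Compare the square of the longest side to the sum of squares of the other two: 390² + 800² = 792100 = 890².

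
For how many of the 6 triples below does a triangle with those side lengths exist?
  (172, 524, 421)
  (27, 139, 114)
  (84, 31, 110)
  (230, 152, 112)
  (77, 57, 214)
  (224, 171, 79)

5

(172,421,524): 172+421 > 524 → valid
(27,114,139): 27+114 > 139 → valid
(31,84,110): 31+84 > 110 → valid
(112,152,230): 112+152 > 230 → valid
(57,77,214): 57+77 ≤ 214 → not valid
(79,171,224): 79+171 > 224 → valid
5 of the 6 triples form a triangle.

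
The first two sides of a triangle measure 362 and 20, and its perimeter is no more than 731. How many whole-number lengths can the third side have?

7

Triangle inequality: 342 < x < 382. Perimeter ≤ 731 gives x ≤ 731 − 362 − 20 = 349.
So 342 < x ≤ 349; integers 343 through 349: 7 values.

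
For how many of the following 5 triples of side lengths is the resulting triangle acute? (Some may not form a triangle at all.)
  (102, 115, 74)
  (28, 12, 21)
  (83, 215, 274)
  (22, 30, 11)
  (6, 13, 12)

(102,115,74): 74²+102² = 15880 > 13225 = 115² → acute
(28,12,21): 12²+21² = 585 < 784 = 28² → obtuse
(83,215,274): 83²+215² = 53114 < 75076 = 274² → obtuse
(22,30,11): 11²+22² = 605 < 900 = 30² → obtuse
(6,13,12): 6²+12² = 180 > 169 = 13² → acute
2 of the 5 are acute.

2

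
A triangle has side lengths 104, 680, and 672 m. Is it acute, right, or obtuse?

right

Compare the square of the longest side to the sum of squares of the other two: 104² + 672² = 462400 = 680².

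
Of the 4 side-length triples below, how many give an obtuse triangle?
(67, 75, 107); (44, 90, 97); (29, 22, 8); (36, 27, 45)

(67,75,107): 67²+75² = 10114 < 11449 = 107² → obtuse
(44,90,97): 44²+90² = 10036 > 9409 = 97² → acute
(29,22,8): 8²+22² = 548 < 841 = 29² → obtuse
(36,27,45): 27²+36² = 2025 = 45² → right
2 of the 4 are obtuse.

2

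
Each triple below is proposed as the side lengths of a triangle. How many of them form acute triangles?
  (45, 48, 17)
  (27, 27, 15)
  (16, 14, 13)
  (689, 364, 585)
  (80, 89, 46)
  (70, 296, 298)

5

(45,48,17): 17²+45² = 2314 > 2304 = 48² → acute
(27,27,15): 15²+27² = 954 > 729 = 27² → acute
(16,14,13): 13²+14² = 365 > 256 = 16² → acute
(689,364,585): 364²+585² = 474721 = 689² → right
(80,89,46): 46²+80² = 8516 > 7921 = 89² → acute
(70,296,298): 70²+296² = 92516 > 88804 = 298² → acute
5 of the 6 are acute.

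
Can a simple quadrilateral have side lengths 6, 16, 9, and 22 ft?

A quadrilateral exists iff every side is shorter than the sum of the others — equivalently, the longest side is less than the sum of the rest.
Longest side 22 < 31 (sum of the remaining 3), so yes.

Yes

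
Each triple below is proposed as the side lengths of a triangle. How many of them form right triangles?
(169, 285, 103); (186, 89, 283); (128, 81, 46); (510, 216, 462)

(169,285,103): 103+169 ≤ 285, not a triangle
(186,89,283): 89+186 ≤ 283, not a triangle
(128,81,46): 46+81 ≤ 128, not a triangle
(510,216,462): 216²+462² = 260100 = 510² → right
1 of the 4 is right.

1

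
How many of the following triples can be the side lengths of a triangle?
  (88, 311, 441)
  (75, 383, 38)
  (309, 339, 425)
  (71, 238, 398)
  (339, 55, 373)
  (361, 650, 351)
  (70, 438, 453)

4

(88,311,441): 88+311 ≤ 441 → not valid
(38,75,383): 38+75 ≤ 383 → not valid
(309,339,425): 309+339 > 425 → valid
(71,238,398): 71+238 ≤ 398 → not valid
(55,339,373): 55+339 > 373 → valid
(351,361,650): 351+361 > 650 → valid
(70,438,453): 70+438 > 453 → valid
4 of the 7 triples form a triangle.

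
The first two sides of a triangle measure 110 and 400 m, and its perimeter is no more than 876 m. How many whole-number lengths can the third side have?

Triangle inequality: 290 < x < 510. Perimeter ≤ 876 gives x ≤ 876 − 110 − 400 = 366.
So 290 < x ≤ 366; integers 291 through 366: 76 values.

76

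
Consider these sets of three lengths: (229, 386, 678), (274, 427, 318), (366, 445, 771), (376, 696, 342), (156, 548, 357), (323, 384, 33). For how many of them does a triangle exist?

3

(229,386,678): 229+386 ≤ 678 → not valid
(274,318,427): 274+318 > 427 → valid
(366,445,771): 366+445 > 771 → valid
(342,376,696): 342+376 > 696 → valid
(156,357,548): 156+357 ≤ 548 → not valid
(33,323,384): 33+323 ≤ 384 → not valid
3 of the 6 triples form a triangle.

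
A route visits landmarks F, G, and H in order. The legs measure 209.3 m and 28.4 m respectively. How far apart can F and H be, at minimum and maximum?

180.9 ≤ FH ≤ 237.7 m

By the triangle inequality, |209.3 − 28.4| ≤ FH ≤ 209.3 + 28.4.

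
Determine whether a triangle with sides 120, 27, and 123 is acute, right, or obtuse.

Compare the square of the longest side to the sum of squares of the other two: 27² + 120² = 15129 = 123².

right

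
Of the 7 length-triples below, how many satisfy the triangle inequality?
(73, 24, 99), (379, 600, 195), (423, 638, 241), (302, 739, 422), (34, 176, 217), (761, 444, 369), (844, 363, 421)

(24,73,99): 24+73 ≤ 99 → not valid
(195,379,600): 195+379 ≤ 600 → not valid
(241,423,638): 241+423 > 638 → valid
(302,422,739): 302+422 ≤ 739 → not valid
(34,176,217): 34+176 ≤ 217 → not valid
(369,444,761): 369+444 > 761 → valid
(363,421,844): 363+421 ≤ 844 → not valid
2 of the 7 triples form a triangle.

2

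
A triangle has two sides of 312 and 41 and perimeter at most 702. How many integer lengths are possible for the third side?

78

Triangle inequality: 271 < x < 353. Perimeter ≤ 702 gives x ≤ 702 − 312 − 41 = 349.
So 271 < x ≤ 349; integers 272 through 349: 78 values.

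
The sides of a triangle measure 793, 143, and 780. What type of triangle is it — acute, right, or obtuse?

right

Compare the square of the longest side to the sum of squares of the other two: 143² + 780² = 628849 = 793².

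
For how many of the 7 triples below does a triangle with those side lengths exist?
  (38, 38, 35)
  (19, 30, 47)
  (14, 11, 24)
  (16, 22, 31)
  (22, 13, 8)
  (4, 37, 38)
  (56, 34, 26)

6

(35,38,38): 35+38 > 38 → valid
(19,30,47): 19+30 > 47 → valid
(11,14,24): 11+14 > 24 → valid
(16,22,31): 16+22 > 31 → valid
(8,13,22): 8+13 ≤ 22 → not valid
(4,37,38): 4+37 > 38 → valid
(26,34,56): 26+34 > 56 → valid
6 of the 7 triples form a triangle.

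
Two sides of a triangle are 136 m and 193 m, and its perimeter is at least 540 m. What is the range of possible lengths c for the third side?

211 ≤ c < 329

Triangle inequality alone gives 57 < c < 329.
The perimeter condition gives c ≥ 540 − 136 − 193 = 211.
Intersecting the two: 211 ≤ c < 329.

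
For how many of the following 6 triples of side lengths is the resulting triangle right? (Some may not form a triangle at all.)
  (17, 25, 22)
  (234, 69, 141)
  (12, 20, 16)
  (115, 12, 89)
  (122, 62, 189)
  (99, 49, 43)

1

(17,25,22): 17²+22² = 773 > 625 = 25² → acute
(234,69,141): 69+141 ≤ 234, not a triangle
(12,20,16): 12²+16² = 400 = 20² → right
(115,12,89): 12+89 ≤ 115, not a triangle
(122,62,189): 62+122 ≤ 189, not a triangle
(99,49,43): 43+49 ≤ 99, not a triangle
1 of the 6 is right.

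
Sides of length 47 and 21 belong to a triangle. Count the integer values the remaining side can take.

41

The third side lies in the open interval (26, 68).
Integers from 27 to 67 inclusive: 67 − 27 + 1 = 41.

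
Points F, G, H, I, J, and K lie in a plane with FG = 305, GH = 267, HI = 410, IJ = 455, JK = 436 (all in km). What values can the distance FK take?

0 ≤ FK ≤ 1873 km

The maximum is all hops collinear in one direction: 305 + 267 + 410 + 455 + 436 = 1873.
The longest hop is 455; the others sum to 1418. Since 455 ≤ 1418, the path can fold back on itself completely, so the minimum distance is 0.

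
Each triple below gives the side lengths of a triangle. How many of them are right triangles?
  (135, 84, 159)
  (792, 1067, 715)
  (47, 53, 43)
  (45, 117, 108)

3

(135,84,159): 84²+135² = 25281 = 159² → right
(792,1067,715): 715²+792² = 1138489 = 1067² → right
(47,53,43): 43²+47² = 4058 > 2809 = 53² → acute
(45,117,108): 45²+108² = 13689 = 117² → right
3 of the 4 are right.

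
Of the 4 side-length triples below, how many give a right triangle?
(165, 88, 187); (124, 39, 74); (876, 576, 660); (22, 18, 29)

(165,88,187): 88²+165² = 34969 = 187² → right
(124,39,74): 39+74 ≤ 124, not a triangle
(876,576,660): 576²+660² = 767376 = 876² → right
(22,18,29): 18²+22² = 808 < 841 = 29² → obtuse
2 of the 4 are right.

2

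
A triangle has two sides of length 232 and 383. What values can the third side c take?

151 < c < 615

By the triangle inequality, c must be less than 232 + 383 = 615 and greater than |232 − 383| = 151.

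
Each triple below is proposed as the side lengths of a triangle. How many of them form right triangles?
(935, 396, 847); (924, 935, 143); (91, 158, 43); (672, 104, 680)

(935,396,847): 396²+847² = 874225 = 935² → right
(924,935,143): 143²+924² = 874225 = 935² → right
(91,158,43): 43+91 ≤ 158, not a triangle
(672,104,680): 104²+672² = 462400 = 680² → right
3 of the 4 are right.

3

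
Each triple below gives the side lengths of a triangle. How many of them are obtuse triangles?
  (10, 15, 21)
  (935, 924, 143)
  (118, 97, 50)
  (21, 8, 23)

3

(10,15,21): 10²+15² = 325 < 441 = 21² → obtuse
(935,924,143): 143²+924² = 874225 = 935² → right
(118,97,50): 50²+97² = 11909 < 13924 = 118² → obtuse
(21,8,23): 8²+21² = 505 < 529 = 23² → obtuse
3 of the 4 are obtuse.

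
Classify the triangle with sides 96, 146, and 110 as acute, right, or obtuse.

right

Compare the square of the longest side to the sum of squares of the other two: 96² + 110² = 21316 = 146².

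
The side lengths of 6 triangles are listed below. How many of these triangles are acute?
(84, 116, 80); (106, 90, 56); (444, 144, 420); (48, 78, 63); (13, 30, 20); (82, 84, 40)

2

(84,116,80): 80²+84² = 13456 = 116² → right
(106,90,56): 56²+90² = 11236 = 106² → right
(444,144,420): 144²+420² = 197136 = 444² → right
(48,78,63): 48²+63² = 6273 > 6084 = 78² → acute
(13,30,20): 13²+20² = 569 < 900 = 30² → obtuse
(82,84,40): 40²+82² = 8324 > 7056 = 84² → acute
2 of the 6 are acute.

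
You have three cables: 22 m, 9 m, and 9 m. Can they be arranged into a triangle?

The longest side is 22, but the other two sum to only 18.
18 < 22, so the triangle inequality fails.

No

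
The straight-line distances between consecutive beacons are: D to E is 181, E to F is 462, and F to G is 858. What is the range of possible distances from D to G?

215 ≤ DG ≤ 1501

The maximum is all hops collinear in one direction: 181 + 462 + 858 = 1501.
The longest hop is 858; the others sum to 643. Folding the others back against it leaves at least 858 − 643 = 215.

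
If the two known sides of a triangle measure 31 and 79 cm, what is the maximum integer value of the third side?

109

The third side must be strictly less than 31 + 79 = 110.
The largest integer below 110 is 109.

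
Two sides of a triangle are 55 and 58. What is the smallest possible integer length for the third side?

The third side must be strictly greater than |55 − 58| = 3.
The smallest integer above 3 is 4.

4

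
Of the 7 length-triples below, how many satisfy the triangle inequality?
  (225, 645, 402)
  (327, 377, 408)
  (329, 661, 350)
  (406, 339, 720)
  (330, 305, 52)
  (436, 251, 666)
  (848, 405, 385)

5

(225,402,645): 225+402 ≤ 645 → not valid
(327,377,408): 327+377 > 408 → valid
(329,350,661): 329+350 > 661 → valid
(339,406,720): 339+406 > 720 → valid
(52,305,330): 52+305 > 330 → valid
(251,436,666): 251+436 > 666 → valid
(385,405,848): 385+405 ≤ 848 → not valid
5 of the 7 triples form a triangle.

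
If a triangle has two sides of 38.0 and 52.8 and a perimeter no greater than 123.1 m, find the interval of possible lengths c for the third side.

Triangle inequality alone gives 14.8 < c < 90.8.
The perimeter condition gives c ≤ 123.1 − 38.0 − 52.8 = 32.3.
Intersecting the two: 14.8 < c ≤ 32.3.

14.8 < c ≤ 32.3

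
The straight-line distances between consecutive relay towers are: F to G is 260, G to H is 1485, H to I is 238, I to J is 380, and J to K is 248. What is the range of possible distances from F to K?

359 ≤ FK ≤ 2611

The maximum is all hops collinear in one direction: 260 + 1485 + 238 + 380 + 248 = 2611.
The longest hop is 1485; the others sum to 1126. Folding the others back against it leaves at least 1485 − 1126 = 359.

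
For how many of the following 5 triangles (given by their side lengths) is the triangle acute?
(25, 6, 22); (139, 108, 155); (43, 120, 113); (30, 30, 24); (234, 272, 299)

(25,6,22): 6²+22² = 520 < 625 = 25² → obtuse
(139,108,155): 108²+139² = 30985 > 24025 = 155² → acute
(43,120,113): 43²+113² = 14618 > 14400 = 120² → acute
(30,30,24): 24²+30² = 1476 > 900 = 30² → acute
(234,272,299): 234²+272² = 128740 > 89401 = 299² → acute
4 of the 5 are acute.

4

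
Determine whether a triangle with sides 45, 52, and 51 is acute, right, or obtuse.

acute

Compare the square of the longest side to the sum of squares of the other two: 45² + 51² = 4626 > 2704 = 52².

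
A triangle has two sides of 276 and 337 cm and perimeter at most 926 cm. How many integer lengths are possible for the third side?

252

Triangle inequality: 61 < x < 613. Perimeter ≤ 926 gives x ≤ 926 − 276 − 337 = 313.
So 61 < x ≤ 313; integers 62 through 313: 252 values.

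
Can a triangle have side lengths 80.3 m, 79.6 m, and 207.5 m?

The longest side is 207.5, but the other two sum to only 159.9.
159.9 < 207.5, so the triangle inequality fails.

No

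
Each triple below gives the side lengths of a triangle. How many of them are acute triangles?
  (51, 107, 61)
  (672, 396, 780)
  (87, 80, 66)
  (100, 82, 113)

2

(51,107,61): 51²+61² = 6322 < 11449 = 107² → obtuse
(672,396,780): 396²+672² = 608400 = 780² → right
(87,80,66): 66²+80² = 10756 > 7569 = 87² → acute
(100,82,113): 82²+100² = 16724 > 12769 = 113² → acute
2 of the 4 are acute.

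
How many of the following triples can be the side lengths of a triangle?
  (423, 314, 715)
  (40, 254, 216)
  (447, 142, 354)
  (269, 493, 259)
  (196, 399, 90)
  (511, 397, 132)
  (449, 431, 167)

6

(314,423,715): 314+423 > 715 → valid
(40,216,254): 40+216 > 254 → valid
(142,354,447): 142+354 > 447 → valid
(259,269,493): 259+269 > 493 → valid
(90,196,399): 90+196 ≤ 399 → not valid
(132,397,511): 132+397 > 511 → valid
(167,431,449): 167+431 > 449 → valid
6 of the 7 triples form a triangle.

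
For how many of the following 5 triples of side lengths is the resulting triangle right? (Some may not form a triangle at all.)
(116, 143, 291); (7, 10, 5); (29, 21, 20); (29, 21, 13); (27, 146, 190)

1

(116,143,291): 116+143 ≤ 291, not a triangle
(7,10,5): 5²+7² = 74 < 100 = 10² → obtuse
(29,21,20): 20²+21² = 841 = 29² → right
(29,21,13): 13²+21² = 610 < 841 = 29² → obtuse
(27,146,190): 27+146 ≤ 190, not a triangle
1 of the 5 is right.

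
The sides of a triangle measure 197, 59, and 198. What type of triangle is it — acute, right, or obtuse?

Compare the square of the longest side to the sum of squares of the other two: 59² + 197² = 42290 > 39204 = 198².

acute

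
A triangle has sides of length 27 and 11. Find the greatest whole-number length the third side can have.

37

The third side must be strictly less than 27 + 11 = 38.
The largest integer below 38 is 37.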